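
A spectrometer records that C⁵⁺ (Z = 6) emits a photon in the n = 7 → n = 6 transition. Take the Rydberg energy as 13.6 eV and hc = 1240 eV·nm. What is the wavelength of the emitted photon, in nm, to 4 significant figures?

For Z = 6 the level energies scale as Z², so the effective Rydberg energy is 13.6 × 36 = 489.6 eV.
ΔE = 489.6 × (1/6² − 1/7²) = 489.6 × 0.007370 = 3.608 eV.
λ = hc/ΔE = 1240 / 3.608 = 343.7 nm.

343.7 nm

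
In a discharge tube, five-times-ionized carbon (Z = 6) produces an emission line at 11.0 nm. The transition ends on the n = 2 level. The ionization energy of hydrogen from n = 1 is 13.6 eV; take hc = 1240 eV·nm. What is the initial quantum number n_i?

The photon energy is ΔE = hc/λ = 1240 / 11.0 = 112.7 eV.
With Z = 6, ΔE = 489.6 × (1/n_f² − 1/n_i²), so 1/n_f² − 1/n_i² = 0.2302.
With n_f = 2: 1/n_i² = 1/4 − 0.2302 = 0.01976, so n_i ≈ 7.11.

n_i = 7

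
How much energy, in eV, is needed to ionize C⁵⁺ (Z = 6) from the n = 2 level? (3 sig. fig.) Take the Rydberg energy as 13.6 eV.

122 eV

E_n = −13.6 Z²/n² = −489.6/n² eV for Z = 6.
E_2 = −489.6/4 = −122 eV, so ionization (to E = 0) requires 122 eV.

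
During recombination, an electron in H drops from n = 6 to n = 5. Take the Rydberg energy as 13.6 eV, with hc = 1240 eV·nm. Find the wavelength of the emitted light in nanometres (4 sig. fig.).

7460 nm

ΔE = 13.60 × (1/5² − 1/6²) = 13.60 × 0.01222 = 0.1662 eV.
λ = hc/ΔE = 1240 / 0.1662 = 7460 nm.
This line belongs to the Pfund series.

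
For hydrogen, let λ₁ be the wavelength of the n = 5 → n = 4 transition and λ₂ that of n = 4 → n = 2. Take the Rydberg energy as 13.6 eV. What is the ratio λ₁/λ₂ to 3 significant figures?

8.33

λ ∝ 1/ΔE ∝ 1/(1/n_f² − 1/n_i²), and the Z² and hc factors cancel in the ratio.
λ₁/λ₂ = (1/2² − 1/4²)/(1/4² − 1/5²) = 0.1875/0.02250 = 8.33.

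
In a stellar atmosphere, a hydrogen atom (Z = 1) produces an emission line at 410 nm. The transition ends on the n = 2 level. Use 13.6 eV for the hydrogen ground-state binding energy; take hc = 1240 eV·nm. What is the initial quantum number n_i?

n_i = 6

The photon energy is ΔE = hc/λ = 1240 / 410 = 3.024 eV.
With Z = 1, ΔE = 13.60 × (1/n_f² − 1/n_i²), so 1/n_f² − 1/n_i² = 0.2224.
With n_f = 2: 1/n_i² = 1/4 − 0.2224 = 0.02762, so n_i ≈ 6.02.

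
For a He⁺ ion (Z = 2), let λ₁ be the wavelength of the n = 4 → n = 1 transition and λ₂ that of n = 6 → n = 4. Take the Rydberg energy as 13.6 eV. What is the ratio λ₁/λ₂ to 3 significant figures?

0.0370

λ ∝ 1/ΔE ∝ 1/(1/n_f² − 1/n_i²), and the Z² and hc factors cancel in the ratio.
λ₁/λ₂ = (1/4² − 1/6²)/(1/1² − 1/4²) = 0.03472/0.9375 = 0.0370.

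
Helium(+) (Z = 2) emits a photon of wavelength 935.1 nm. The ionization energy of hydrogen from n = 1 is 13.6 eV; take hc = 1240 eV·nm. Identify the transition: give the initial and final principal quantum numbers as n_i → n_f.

The photon energy is ΔE = hc/λ = 1240 / 935.1 = 1.326 eV.
With Z = 2, ΔE = 54.40 × (1/n_f² − 1/n_i²), so 1/n_f² − 1/n_i² = 0.02438.
Trying n_f = 5 gives 1/n_i² = 0.01562, i.e. n_i ≈ 8; this pair matches.

n_i = 8, n_f = 5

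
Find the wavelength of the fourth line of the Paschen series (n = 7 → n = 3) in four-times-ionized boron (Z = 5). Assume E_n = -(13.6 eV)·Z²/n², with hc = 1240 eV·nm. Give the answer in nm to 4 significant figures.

The Paschen series terminates on n_f = 3; the fourth line has n_i = 3+4 = 7.
ΔE = 340.0 × (1/3² − 1/7²) = 30.84 eV.
λ = 1240 / 30.84 = 40.21 nm.

40.21 nm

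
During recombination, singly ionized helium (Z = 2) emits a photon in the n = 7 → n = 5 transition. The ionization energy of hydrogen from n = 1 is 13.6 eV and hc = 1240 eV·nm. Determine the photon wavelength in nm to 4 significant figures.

1163 nm

For Z = 2 the level energies scale as Z², so the effective Rydberg energy is 13.6 × 4 = 54.40 eV.
ΔE = 54.40 × (1/5² − 1/7²) = 54.40 × 0.01959 = 1.066 eV.
λ = hc/ΔE = 1240 / 1.066 = 1163 nm.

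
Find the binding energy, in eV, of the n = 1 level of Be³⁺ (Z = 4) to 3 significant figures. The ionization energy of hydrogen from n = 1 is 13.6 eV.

E_n = −13.6 Z²/n² = −217.6/n² eV for Z = 4.
E_1 = −217.6/1 = −218 eV, so ionization (to E = 0) requires 218 eV.

218 eV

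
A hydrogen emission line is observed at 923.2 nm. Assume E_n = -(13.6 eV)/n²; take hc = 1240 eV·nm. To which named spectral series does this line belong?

Paschen

ΔE = 1240/923.2 = 1.343 eV.
This matches 13.6 × (1/3² − 1/9²), so n_f = 3: the Paschen series.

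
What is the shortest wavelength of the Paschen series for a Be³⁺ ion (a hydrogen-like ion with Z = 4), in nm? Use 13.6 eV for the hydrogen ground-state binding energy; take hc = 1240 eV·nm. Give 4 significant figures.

The Paschen series has lower level n_f = 3; the series limit corresponds to n_i → ∞.
ΔE_max = 13.6 × 16 / 3² = 24.18 eV.
λ_min = 1240 / 24.18 = 51.29 nm.

51.29 nm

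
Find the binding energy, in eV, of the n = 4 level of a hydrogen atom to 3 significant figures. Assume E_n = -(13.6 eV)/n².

0.850 eV

E_4 = −13.60/16 = −0.850 eV, so ionization (to E = 0) requires 0.850 eV.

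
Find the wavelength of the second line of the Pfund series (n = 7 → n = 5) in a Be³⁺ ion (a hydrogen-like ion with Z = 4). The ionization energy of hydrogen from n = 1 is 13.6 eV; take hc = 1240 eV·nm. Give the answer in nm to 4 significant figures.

290.9 nm

The Pfund series terminates on n_f = 5; the second line has n_i = 5+2 = 7.
ΔE = 217.6 × (1/5² − 1/7²) = 4.263 eV.
λ = 1240 / 4.263 = 290.9 nm.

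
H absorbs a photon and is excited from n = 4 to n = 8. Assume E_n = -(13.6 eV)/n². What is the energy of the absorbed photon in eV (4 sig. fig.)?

E_8 = −13.60/64 = −0.2125 eV and E_4 = −13.60/16 = −0.8500 eV.
The photon energy is |E_8 − E_4| = 0.6375 eV.

0.6375 eV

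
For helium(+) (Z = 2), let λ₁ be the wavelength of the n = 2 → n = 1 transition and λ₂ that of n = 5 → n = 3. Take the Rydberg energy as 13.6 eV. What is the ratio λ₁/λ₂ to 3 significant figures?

λ ∝ 1/ΔE ∝ 1/(1/n_f² − 1/n_i²), and the Z² and hc factors cancel in the ratio.
λ₁/λ₂ = (1/3² − 1/5²)/(1/1² − 1/2²) = 0.07111/0.7500 = 0.0948.

0.0948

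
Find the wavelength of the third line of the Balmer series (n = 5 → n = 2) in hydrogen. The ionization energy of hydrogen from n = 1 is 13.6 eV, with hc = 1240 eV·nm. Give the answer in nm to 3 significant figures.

The Balmer series terminates on n_f = 2; the third line has n_i = 2+3 = 5.
ΔE = 13.60 × (1/2² − 1/5²) = 2.856 eV.
λ = 1240 / 2.856 = 434 nm.

434 nm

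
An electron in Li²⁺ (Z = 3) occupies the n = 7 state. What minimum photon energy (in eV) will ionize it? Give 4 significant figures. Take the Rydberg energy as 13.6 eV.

2.498 eV

E_n = −13.6 Z²/n² = −122.4/n² eV for Z = 3.
E_7 = −122.4/49 = −2.498 eV, so ionization (to E = 0) requires 2.498 eV.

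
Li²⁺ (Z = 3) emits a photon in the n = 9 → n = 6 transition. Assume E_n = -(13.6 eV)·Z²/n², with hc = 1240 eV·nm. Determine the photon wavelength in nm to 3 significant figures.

For Z = 3 the level energies scale as Z², so the effective Rydberg energy is 13.6 × 9 = 122.4 eV.
ΔE = 122.4 × (1/6² − 1/9²) = 122.4 × 0.01543 = 1.889 eV.
λ = hc/ΔE = 1240 / 1.889 = 656 nm.

656 nm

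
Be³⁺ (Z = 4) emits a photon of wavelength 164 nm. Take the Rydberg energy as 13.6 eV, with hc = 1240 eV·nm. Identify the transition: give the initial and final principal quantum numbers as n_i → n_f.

n_i = 6, n_f = 4

The photon energy is ΔE = hc/λ = 1240 / 164 = 7.561 eV.
With Z = 4, ΔE = 217.6 × (1/n_f² − 1/n_i²), so 1/n_f² − 1/n_i² = 0.03475.
Trying n_f = 4 gives 1/n_i² = 0.02775, i.e. n_i ≈ 6; this pair matches.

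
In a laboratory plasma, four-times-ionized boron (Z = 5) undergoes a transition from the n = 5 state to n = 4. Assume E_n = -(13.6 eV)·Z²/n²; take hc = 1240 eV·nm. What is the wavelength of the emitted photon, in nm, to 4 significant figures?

162.1 nm

For Z = 5 the level energies scale as Z², so the effective Rydberg energy is 13.6 × 25 = 340.0 eV.
ΔE = 340.0 × (1/4² − 1/5²) = 340.0 × 0.02250 = 7.650 eV.
λ = hc/ΔE = 1240 / 7.650 = 162.1 nm.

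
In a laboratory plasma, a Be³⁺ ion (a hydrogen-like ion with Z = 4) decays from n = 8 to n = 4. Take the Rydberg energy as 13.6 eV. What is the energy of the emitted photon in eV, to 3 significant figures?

The Bohr energies scale as Z², so for Z = 4: E_n = −217.6/n² eV.
E_8 = −217.6/64 = −3.400 eV and E_4 = −217.6/16 = −13.60 eV.
The photon energy is |E_8 − E_4| = 10.2 eV.

10.2 eV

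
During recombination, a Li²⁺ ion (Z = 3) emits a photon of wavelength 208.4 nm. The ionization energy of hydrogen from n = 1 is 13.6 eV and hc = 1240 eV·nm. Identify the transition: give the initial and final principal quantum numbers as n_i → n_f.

n_i = 4, n_f = 3

The photon energy is ΔE = hc/λ = 1240 / 208.4 = 5.950 eV.
With Z = 3, ΔE = 122.4 × (1/n_f² − 1/n_i²), so 1/n_f² − 1/n_i² = 0.04861.
Trying n_f = 3 gives 1/n_i² = 0.06250, i.e. n_i ≈ 4; this pair matches.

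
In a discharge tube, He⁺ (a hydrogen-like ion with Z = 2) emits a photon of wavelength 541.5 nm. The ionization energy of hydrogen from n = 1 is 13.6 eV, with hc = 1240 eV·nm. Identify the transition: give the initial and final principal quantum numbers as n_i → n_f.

n_i = 7, n_f = 4

The photon energy is ΔE = hc/λ = 1240 / 541.5 = 2.290 eV.
With Z = 2, ΔE = 54.40 × (1/n_f² − 1/n_i²), so 1/n_f² − 1/n_i² = 0.04209.
Trying n_f = 4 gives 1/n_i² = 0.02041, i.e. n_i ≈ 7; this pair matches.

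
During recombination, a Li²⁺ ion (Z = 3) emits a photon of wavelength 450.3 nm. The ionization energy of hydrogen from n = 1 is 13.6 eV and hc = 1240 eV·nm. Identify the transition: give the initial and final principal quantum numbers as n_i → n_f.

The photon energy is ΔE = hc/λ = 1240 / 450.3 = 2.754 eV.
With Z = 3, ΔE = 122.4 × (1/n_f² − 1/n_i²), so 1/n_f² − 1/n_i² = 0.02250.
Trying n_f = 4 gives 1/n_i² = 0.04000, i.e. n_i ≈ 5; this pair matches.

n_i = 5, n_f = 4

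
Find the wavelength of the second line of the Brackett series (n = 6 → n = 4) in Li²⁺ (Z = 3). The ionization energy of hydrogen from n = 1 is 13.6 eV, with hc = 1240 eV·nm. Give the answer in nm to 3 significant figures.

292 nm

The Brackett series terminates on n_f = 4; the second line has n_i = 4+2 = 6.
ΔE = 122.4 × (1/4² − 1/6²) = 4.250 eV.
λ = 1240 / 4.250 = 292 nm.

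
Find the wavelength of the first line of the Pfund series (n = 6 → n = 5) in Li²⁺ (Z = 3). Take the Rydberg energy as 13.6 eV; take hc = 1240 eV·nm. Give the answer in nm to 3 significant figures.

The Pfund series terminates on n_f = 5; the first line has n_i = 5+1 = 6.
ΔE = 122.4 × (1/5² − 1/6²) = 1.496 eV.
λ = 1240 / 1.496 = 829 nm.

829 nm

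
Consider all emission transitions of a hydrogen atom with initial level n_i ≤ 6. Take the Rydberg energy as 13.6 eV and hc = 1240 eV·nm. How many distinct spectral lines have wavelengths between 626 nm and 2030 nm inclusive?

Enumerate all n_i → n_f pairs with 1 ≤ n_f < n_i ≤ 6 and compute λ = 1240 / [13.6·1·(1/n_f² − 1/n_i²)].
Lines falling in [626, 2030] nm: 3→2 (656.5 nm), 6→3 (1094 nm), 5→3 (1282 nm), 4→3 (1876 nm).

4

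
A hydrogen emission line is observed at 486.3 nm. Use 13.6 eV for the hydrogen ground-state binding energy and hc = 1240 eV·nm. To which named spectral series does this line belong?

ΔE = 1240/486.3 = 2.550 eV.
This matches 13.6 × (1/2² − 1/4²), so n_f = 2: the Balmer series.

Balmer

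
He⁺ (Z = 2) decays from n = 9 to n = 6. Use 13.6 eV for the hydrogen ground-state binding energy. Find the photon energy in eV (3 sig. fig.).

The Bohr energies scale as Z², so for Z = 2: E_n = −54.40/n² eV.
E_9 = −54.40/81 = −0.6716 eV and E_6 = −54.40/36 = −1.511 eV.
The photon energy is |E_9 − E_6| = 0.840 eV.

0.840 eV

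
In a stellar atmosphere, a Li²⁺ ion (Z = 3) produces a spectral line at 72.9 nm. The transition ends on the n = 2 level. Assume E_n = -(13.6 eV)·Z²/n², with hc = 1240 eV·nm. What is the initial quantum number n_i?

The photon energy is ΔE = hc/λ = 1240 / 72.9 = 17.01 eV.
With Z = 3, ΔE = 122.4 × (1/n_f² − 1/n_i²), so 1/n_f² − 1/n_i² = 0.1390.
With n_f = 2: 1/n_i² = 1/4 − 0.1390 = 0.1110, so n_i ≈ 3.00.

n_i = 3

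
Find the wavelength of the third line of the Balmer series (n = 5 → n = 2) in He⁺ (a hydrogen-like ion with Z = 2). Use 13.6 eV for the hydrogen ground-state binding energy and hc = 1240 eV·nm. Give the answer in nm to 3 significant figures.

109 nm

The Balmer series terminates on n_f = 2; the third line has n_i = 2+3 = 5.
ΔE = 54.40 × (1/2² − 1/5²) = 11.42 eV.
λ = 1240 / 11.42 = 109 nm.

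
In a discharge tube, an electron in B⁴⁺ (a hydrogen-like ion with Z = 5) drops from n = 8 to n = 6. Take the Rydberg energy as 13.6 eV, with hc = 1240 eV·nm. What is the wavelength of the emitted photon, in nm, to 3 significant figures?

For Z = 5 the level energies scale as Z², so the effective Rydberg energy is 13.6 × 25 = 340.0 eV.
ΔE = 340.0 × (1/6² − 1/8²) = 340.0 × 0.01215 = 4.132 eV.
λ = hc/ΔE = 1240 / 4.132 = 300 nm.

300 nm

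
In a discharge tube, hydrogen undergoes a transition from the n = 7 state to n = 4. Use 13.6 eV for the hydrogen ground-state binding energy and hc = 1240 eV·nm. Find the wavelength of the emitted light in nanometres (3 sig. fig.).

ΔE = 13.60 × (1/4² − 1/7²) = 13.60 × 0.04209 = 0.5724 eV.
λ = hc/ΔE = 1240 / 0.5724 = 2170 nm.

2170 nm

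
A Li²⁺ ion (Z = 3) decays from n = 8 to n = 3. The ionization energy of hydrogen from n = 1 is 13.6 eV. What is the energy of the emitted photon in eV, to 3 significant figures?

11.7 eV

The Bohr energies scale as Z², so for Z = 3: E_n = −122.4/n² eV.
E_8 = −122.4/64 = −1.913 eV and E_3 = −122.4/9 = −13.60 eV.
The photon energy is |E_8 − E_3| = 11.7 eV.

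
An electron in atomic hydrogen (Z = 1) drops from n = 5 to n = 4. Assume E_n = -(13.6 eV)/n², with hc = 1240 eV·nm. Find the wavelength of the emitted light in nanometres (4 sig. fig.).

4052 nm

ΔE = 13.60 × (1/4² − 1/5²) = 13.60 × 0.02250 = 0.3060 eV.
λ = hc/ΔE = 1240 / 0.3060 = 4052 nm.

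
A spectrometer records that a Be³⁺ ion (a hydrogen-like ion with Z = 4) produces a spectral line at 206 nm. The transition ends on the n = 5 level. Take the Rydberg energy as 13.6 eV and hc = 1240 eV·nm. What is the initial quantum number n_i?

n_i = 9

The photon energy is ΔE = hc/λ = 1240 / 206 = 6.019 eV.
With Z = 4, ΔE = 217.6 × (1/n_f² − 1/n_i²), so 1/n_f² − 1/n_i² = 0.02766.
With n_f = 5: 1/n_i² = 1/25 − 0.02766 = 0.01234, so n_i ≈ 9.00.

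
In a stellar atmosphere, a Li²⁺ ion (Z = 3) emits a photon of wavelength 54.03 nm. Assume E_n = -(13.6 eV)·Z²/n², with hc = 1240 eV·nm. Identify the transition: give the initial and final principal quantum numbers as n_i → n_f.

n_i = 4, n_f = 2

The photon energy is ΔE = hc/λ = 1240 / 54.03 = 22.95 eV.
With Z = 3, ΔE = 122.4 × (1/n_f² − 1/n_i²), so 1/n_f² − 1/n_i² = 0.1875.
Trying n_f = 2 gives 1/n_i² = 0.06250, i.e. n_i ≈ 4; this pair matches.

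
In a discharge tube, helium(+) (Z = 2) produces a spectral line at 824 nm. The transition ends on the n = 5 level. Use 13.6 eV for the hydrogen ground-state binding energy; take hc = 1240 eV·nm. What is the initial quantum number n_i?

The photon energy is ΔE = hc/λ = 1240 / 824 = 1.505 eV.
With Z = 2, ΔE = 54.40 × (1/n_f² − 1/n_i²), so 1/n_f² − 1/n_i² = 0.02766.
With n_f = 5: 1/n_i² = 1/25 − 0.02766 = 0.01234, so n_i ≈ 9.00.

n_i = 9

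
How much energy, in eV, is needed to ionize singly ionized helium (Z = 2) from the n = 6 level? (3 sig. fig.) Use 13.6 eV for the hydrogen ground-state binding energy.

E_n = −13.6 Z²/n² = −54.40/n² eV for Z = 2.
E_6 = −54.40/36 = −1.51 eV, so ionization (to E = 0) requires 1.51 eV.

1.51 eV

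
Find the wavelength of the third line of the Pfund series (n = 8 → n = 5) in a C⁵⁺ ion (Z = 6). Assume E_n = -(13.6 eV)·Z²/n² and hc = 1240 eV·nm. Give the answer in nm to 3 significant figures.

104 nm

The Pfund series terminates on n_f = 5; the third line has n_i = 5+3 = 8.
ΔE = 489.6 × (1/5² − 1/8²) = 11.93 eV.
λ = 1240 / 11.93 = 104 nm.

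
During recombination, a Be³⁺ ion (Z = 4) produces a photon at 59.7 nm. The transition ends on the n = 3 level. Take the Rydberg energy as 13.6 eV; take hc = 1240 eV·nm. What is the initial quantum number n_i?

n_i = 8

The photon energy is ΔE = hc/λ = 1240 / 59.7 = 20.77 eV.
With Z = 4, ΔE = 217.6 × (1/n_f² − 1/n_i²), so 1/n_f² − 1/n_i² = 0.09545.
With n_f = 3: 1/n_i² = 1/9 − 0.09545 = 0.01566, so n_i ≈ 7.99.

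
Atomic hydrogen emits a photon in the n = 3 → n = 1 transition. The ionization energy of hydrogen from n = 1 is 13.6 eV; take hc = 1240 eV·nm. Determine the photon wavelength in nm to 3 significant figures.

ΔE = 13.60 × (1/1² − 1/3²) = 13.60 × 0.8889 = 12.09 eV.
λ = hc/ΔE = 1240 / 12.09 = 103 nm.

103 nm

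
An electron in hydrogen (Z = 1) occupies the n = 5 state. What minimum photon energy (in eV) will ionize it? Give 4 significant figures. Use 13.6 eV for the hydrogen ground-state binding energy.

0.5440 eV

E_5 = −13.60/25 = −0.5440 eV, so ionization (to E = 0) requires 0.5440 eV.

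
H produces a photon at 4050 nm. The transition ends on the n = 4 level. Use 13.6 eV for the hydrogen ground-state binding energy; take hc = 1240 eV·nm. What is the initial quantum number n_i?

n_i = 5

The photon energy is ΔE = hc/λ = 1240 / 4050 = 0.3062 eV.
With Z = 1, ΔE = 13.60 × (1/n_f² − 1/n_i²), so 1/n_f² − 1/n_i² = 0.02251.
With n_f = 4: 1/n_i² = 1/16 − 0.02251 = 0.03999, so n_i ≈ 5.00.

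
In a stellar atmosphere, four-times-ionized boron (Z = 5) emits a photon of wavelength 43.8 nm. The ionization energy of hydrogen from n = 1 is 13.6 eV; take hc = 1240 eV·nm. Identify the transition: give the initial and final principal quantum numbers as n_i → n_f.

n_i = 6, n_f = 3

The photon energy is ΔE = hc/λ = 1240 / 43.8 = 28.31 eV.
With Z = 5, ΔE = 340.0 × (1/n_f² − 1/n_i²), so 1/n_f² − 1/n_i² = 0.08327.
Trying n_f = 3 gives 1/n_i² = 0.02784, i.e. n_i ≈ 6; this pair matches.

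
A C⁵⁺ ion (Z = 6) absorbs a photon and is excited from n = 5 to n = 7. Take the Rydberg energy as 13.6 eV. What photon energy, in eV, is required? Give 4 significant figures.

9.592 eV

The Bohr energies scale as Z², so for Z = 6: E_n = −489.6/n² eV.
E_7 = −489.6/49 = −9.992 eV and E_5 = −489.6/25 = −19.58 eV.
The photon energy is |E_7 − E_5| = 9.592 eV.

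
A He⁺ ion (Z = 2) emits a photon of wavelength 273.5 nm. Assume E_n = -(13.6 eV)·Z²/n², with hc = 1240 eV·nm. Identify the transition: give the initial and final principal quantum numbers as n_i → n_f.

The photon energy is ΔE = hc/λ = 1240 / 273.5 = 4.534 eV.
With Z = 2, ΔE = 54.40 × (1/n_f² − 1/n_i²), so 1/n_f² − 1/n_i² = 0.08334.
Trying n_f = 3 gives 1/n_i² = 0.02777, i.e. n_i ≈ 6; this pair matches.

n_i = 6, n_f = 3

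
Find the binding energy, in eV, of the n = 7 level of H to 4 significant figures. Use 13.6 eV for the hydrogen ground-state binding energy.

0.2776 eV

E_7 = −13.60/49 = −0.2776 eV, so ionization (to E = 0) requires 0.2776 eV.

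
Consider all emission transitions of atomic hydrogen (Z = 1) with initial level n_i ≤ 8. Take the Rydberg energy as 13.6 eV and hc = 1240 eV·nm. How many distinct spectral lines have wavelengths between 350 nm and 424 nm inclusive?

3

Enumerate all n_i → n_f pairs with 1 ≤ n_f < n_i ≤ 8 and compute λ = 1240 / [13.6·1·(1/n_f² − 1/n_i²)].
Lines falling in [350, 424] nm: 8→2 (389.0 nm), 7→2 (397.1 nm), 6→2 (410.3 nm).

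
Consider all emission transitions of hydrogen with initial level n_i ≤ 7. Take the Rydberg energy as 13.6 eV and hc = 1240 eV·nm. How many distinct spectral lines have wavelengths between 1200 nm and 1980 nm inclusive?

2

Enumerate all n_i → n_f pairs with 1 ≤ n_f < n_i ≤ 7 and compute λ = 1240 / [13.6·1·(1/n_f² − 1/n_i²)].
Lines falling in [1200, 1980] nm: 5→3 (1282 nm), 4→3 (1876 nm).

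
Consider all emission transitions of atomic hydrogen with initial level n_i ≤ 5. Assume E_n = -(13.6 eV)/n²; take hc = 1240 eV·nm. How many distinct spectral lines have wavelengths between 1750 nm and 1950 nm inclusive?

Enumerate all n_i → n_f pairs with 1 ≤ n_f < n_i ≤ 5 and compute λ = 1240 / [13.6·1·(1/n_f² − 1/n_i²)].
Lines falling in [1750, 1950] nm: 4→3 (1876 nm).

1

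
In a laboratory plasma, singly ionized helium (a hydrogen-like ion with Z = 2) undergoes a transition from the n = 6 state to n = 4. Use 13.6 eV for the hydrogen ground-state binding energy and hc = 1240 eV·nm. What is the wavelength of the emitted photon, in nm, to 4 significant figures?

For Z = 2 the level energies scale as Z², so the effective Rydberg energy is 13.6 × 4 = 54.40 eV.
ΔE = 54.40 × (1/4² − 1/6²) = 54.40 × 0.03472 = 1.889 eV.
λ = hc/ΔE = 1240 / 1.889 = 656.5 nm.

656.5 nm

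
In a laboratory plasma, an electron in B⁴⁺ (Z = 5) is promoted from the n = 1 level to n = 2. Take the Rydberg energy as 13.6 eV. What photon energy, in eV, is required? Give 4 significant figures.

255.0 eV

The Bohr energies scale as Z², so for Z = 5: E_n = −340.0/n² eV.
E_2 = −340.0/4 = −85.00 eV and E_1 = −340.0/1 = −340.0 eV.
The photon energy is |E_2 − E_1| = 255.0 eV.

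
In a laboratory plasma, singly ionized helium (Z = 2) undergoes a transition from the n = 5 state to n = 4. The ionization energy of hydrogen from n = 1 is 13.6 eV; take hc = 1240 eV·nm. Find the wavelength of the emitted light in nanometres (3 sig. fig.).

For Z = 2 the level energies scale as Z², so the effective Rydberg energy is 13.6 × 4 = 54.40 eV.
ΔE = 54.40 × (1/4² − 1/5²) = 54.40 × 0.02250 = 1.224 eV.
λ = hc/ΔE = 1240 / 1.224 = 1010 nm.

1010 nm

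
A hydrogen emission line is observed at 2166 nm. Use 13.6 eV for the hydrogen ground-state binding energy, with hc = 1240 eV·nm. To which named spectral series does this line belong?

Brackett

ΔE = 1240/2166 = 0.5725 eV.
This matches 13.6 × (1/4² − 1/7²), so n_f = 4: the Brackett series.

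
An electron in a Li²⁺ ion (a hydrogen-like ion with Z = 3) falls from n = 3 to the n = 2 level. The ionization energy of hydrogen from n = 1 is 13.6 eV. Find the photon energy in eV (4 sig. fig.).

The Bohr energies scale as Z², so for Z = 3: E_n = −122.4/n² eV.
E_3 = −122.4/9 = −13.60 eV and E_2 = −122.4/4 = −30.60 eV.
The photon energy is |E_3 − E_2| = 17.00 eV.

17.00 eV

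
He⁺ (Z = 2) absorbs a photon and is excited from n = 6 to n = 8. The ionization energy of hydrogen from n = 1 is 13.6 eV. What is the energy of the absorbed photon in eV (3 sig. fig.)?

The Bohr energies scale as Z², so for Z = 2: E_n = −54.40/n² eV.
E_8 = −54.40/64 = −0.8500 eV and E_6 = −54.40/36 = −1.511 eV.
The photon energy is |E_8 − E_6| = 0.661 eV.

0.661 eV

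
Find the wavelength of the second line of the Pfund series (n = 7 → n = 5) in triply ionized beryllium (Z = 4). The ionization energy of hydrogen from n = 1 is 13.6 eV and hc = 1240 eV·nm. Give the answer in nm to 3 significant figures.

291 nm

The Pfund series terminates on n_f = 5; the second line has n_i = 5+2 = 7.
ΔE = 217.6 × (1/5² − 1/7²) = 4.263 eV.
λ = 1240 / 4.263 = 291 nm.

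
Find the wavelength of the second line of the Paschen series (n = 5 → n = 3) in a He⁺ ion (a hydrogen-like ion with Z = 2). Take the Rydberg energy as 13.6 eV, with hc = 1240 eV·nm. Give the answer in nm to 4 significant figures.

320.5 nm

The Paschen series terminates on n_f = 3; the second line has n_i = 3+2 = 5.
ΔE = 54.40 × (1/3² − 1/5²) = 3.868 eV.
λ = 1240 / 3.868 = 320.5 nm.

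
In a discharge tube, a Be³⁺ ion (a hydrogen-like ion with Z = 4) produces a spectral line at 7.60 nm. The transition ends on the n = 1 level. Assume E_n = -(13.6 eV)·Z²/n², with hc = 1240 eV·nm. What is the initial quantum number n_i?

n_i = 2

The photon energy is ΔE = hc/λ = 1240 / 7.60 = 163.2 eV.
With Z = 4, ΔE = 217.6 × (1/n_f² − 1/n_i²), so 1/n_f² − 1/n_i² = 0.7498.
With n_f = 1: 1/n_i² = 1/1 − 0.7498 = 0.2502, so n_i ≈ 2.00.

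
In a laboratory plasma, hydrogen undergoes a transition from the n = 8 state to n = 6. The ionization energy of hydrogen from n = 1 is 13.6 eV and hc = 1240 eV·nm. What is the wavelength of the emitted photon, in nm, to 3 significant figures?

ΔE = 13.60 × (1/6² − 1/8²) = 13.60 × 0.01215 = 0.1653 eV.
λ = hc/ΔE = 1240 / 0.1653 = 7500 nm.

7500 nm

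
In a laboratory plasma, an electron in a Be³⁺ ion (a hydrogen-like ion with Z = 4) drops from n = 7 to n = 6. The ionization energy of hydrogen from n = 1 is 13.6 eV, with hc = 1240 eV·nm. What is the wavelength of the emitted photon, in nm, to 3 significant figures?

773 nm

For Z = 4 the level energies scale as Z², so the effective Rydberg energy is 13.6 × 16 = 217.6 eV.
ΔE = 217.6 × (1/6² − 1/7²) = 217.6 × 0.007370 = 1.604 eV.
λ = hc/ΔE = 1240 / 1.604 = 773 nm.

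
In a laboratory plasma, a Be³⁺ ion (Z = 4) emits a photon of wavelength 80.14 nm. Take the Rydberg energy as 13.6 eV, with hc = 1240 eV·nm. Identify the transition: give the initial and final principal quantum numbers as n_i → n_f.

n_i = 5, n_f = 3

The photon energy is ΔE = hc/λ = 1240 / 80.14 = 15.47 eV.
With Z = 4, ΔE = 217.6 × (1/n_f² − 1/n_i²), so 1/n_f² − 1/n_i² = 0.07111.
Trying n_f = 3 gives 1/n_i² = 0.04000, i.e. n_i ≈ 5; this pair matches.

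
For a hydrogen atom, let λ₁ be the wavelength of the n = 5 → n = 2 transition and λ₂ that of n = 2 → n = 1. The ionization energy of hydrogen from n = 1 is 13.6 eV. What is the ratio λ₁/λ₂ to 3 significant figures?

λ ∝ 1/ΔE ∝ 1/(1/n_f² − 1/n_i²), and the Z² and hc factors cancel in the ratio.
λ₁/λ₂ = (1/1² − 1/2²)/(1/2² − 1/5²) = 0.7500/0.2100 = 3.57.

3.57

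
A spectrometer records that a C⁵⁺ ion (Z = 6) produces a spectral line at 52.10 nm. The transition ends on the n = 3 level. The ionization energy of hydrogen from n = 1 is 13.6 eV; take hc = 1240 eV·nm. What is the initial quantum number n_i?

The photon energy is ΔE = hc/λ = 1240 / 52.10 = 23.80 eV.
With Z = 6, ΔE = 489.6 × (1/n_f² − 1/n_i²), so 1/n_f² − 1/n_i² = 0.04861.
With n_f = 3: 1/n_i² = 1/9 − 0.04861 = 0.06250, so n_i ≈ 4.00.

n_i = 4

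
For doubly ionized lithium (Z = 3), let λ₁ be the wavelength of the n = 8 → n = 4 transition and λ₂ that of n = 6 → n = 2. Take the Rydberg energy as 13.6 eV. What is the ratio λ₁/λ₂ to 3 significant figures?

λ ∝ 1/ΔE ∝ 1/(1/n_f² − 1/n_i²), and the Z² and hc factors cancel in the ratio.
λ₁/λ₂ = (1/2² − 1/6²)/(1/4² − 1/8²) = 0.2222/0.04688 = 4.74.

4.74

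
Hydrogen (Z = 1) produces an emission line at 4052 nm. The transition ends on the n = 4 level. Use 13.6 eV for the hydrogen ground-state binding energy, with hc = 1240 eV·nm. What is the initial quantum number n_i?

n_i = 5

The photon energy is ΔE = hc/λ = 1240 / 4052 = 0.3060 eV.
With Z = 1, ΔE = 13.60 × (1/n_f² − 1/n_i²), so 1/n_f² − 1/n_i² = 0.02250.
With n_f = 4: 1/n_i² = 1/16 − 0.02250 = 0.04000, so n_i ≈ 5.00.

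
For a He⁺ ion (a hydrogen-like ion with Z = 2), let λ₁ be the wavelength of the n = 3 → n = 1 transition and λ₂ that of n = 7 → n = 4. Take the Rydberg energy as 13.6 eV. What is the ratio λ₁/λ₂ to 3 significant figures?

λ ∝ 1/ΔE ∝ 1/(1/n_f² − 1/n_i²), and the Z² and hc factors cancel in the ratio.
λ₁/λ₂ = (1/4² − 1/7²)/(1/1² − 1/3²) = 0.04209/0.8889 = 0.0474.

0.0474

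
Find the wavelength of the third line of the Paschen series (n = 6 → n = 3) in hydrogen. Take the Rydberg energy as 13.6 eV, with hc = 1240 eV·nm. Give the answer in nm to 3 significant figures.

1090 nm

The Paschen series terminates on n_f = 3; the third line has n_i = 3+3 = 6.
ΔE = 13.60 × (1/3² − 1/6²) = 1.133 eV.
λ = 1240 / 1.133 = 1090 nm.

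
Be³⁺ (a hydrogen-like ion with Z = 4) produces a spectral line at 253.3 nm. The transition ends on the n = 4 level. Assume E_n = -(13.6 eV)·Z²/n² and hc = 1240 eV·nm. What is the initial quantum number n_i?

n_i = 5

The photon energy is ΔE = hc/λ = 1240 / 253.3 = 4.895 eV.
With Z = 4, ΔE = 217.6 × (1/n_f² − 1/n_i²), so 1/n_f² − 1/n_i² = 0.02250.
With n_f = 4: 1/n_i² = 1/16 − 0.02250 = 0.04000, so n_i ≈ 5.00.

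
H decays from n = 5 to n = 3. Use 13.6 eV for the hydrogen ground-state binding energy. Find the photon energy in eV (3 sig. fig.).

0.967 eV

E_5 = −13.60/25 = −0.5440 eV and E_3 = −13.60/9 = −1.511 eV.
The photon energy is |E_5 − E_3| = 0.967 eV.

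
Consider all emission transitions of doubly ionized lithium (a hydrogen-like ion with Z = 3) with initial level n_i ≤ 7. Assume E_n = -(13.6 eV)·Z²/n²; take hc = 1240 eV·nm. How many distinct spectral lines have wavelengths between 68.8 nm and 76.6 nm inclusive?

1

Enumerate all n_i → n_f pairs with 1 ≤ n_f < n_i ≤ 7 and compute λ = 1240 / [13.6·9·(1/n_f² − 1/n_i²)].
Lines falling in [68.8, 76.6] nm: 3→2 (72.94 nm).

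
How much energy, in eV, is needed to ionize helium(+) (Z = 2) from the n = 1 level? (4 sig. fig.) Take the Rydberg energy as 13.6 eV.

E_n = −13.6 Z²/n² = −54.40/n² eV for Z = 2.
E_1 = −54.40/1 = −54.40 eV, so ionization (to E = 0) requires 54.40 eV.

54.40 eV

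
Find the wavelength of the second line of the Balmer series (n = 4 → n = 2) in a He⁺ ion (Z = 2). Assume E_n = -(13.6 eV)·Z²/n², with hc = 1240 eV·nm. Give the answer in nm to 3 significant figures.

122 nm

The Balmer series terminates on n_f = 2; the second line has n_i = 2+2 = 4.
ΔE = 54.40 × (1/2² − 1/4²) = 10.20 eV.
λ = 1240 / 10.20 = 122 nm.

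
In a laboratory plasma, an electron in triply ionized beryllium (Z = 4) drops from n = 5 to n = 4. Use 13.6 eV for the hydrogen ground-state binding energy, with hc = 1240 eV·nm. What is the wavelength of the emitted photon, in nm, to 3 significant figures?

253 nm

For Z = 4 the level energies scale as Z², so the effective Rydberg energy is 13.6 × 16 = 217.6 eV.
ΔE = 217.6 × (1/4² − 1/5²) = 217.6 × 0.02250 = 4.896 eV.
λ = hc/ΔE = 1240 / 4.896 = 253 nm.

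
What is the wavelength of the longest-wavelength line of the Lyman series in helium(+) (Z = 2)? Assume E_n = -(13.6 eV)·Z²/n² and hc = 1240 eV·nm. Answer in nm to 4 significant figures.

The Lyman series terminates on n_f = 1; the first line has n_i = 1+1 = 2.
ΔE = 54.40 × (1/1² − 1/2²) = 40.80 eV.
λ = 1240 / 40.80 = 30.39 nm.

30.39 nm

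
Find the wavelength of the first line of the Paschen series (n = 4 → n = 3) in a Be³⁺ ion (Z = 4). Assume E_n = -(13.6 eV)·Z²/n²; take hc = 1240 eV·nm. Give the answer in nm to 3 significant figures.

117 nm

The Paschen series terminates on n_f = 3; the first line has n_i = 3+1 = 4.
ΔE = 217.6 × (1/3² − 1/4²) = 10.58 eV.
λ = 1240 / 10.58 = 117 nm.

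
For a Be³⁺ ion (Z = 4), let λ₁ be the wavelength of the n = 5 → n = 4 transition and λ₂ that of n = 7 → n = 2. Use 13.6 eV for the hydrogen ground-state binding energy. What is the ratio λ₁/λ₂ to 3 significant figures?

10.2

λ ∝ 1/ΔE ∝ 1/(1/n_f² − 1/n_i²), and the Z² and hc factors cancel in the ratio.
λ₁/λ₂ = (1/2² − 1/7²)/(1/4² − 1/5²) = 0.2296/0.02250 = 10.2.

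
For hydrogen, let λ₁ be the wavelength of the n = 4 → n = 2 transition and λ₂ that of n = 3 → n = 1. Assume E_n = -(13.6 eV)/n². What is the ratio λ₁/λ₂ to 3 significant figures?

λ ∝ 1/ΔE ∝ 1/(1/n_f² − 1/n_i²), and the Z² and hc factors cancel in the ratio.
λ₁/λ₂ = (1/1² − 1/3²)/(1/2² − 1/4²) = 0.8889/0.1875 = 4.74.

4.74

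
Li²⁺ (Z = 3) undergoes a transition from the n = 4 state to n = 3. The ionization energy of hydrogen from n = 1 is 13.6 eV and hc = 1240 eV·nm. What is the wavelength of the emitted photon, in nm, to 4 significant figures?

208.4 nm

For Z = 3 the level energies scale as Z², so the effective Rydberg energy is 13.6 × 9 = 122.4 eV.
ΔE = 122.4 × (1/3² − 1/4²) = 122.4 × 0.04861 = 5.950 eV.
λ = hc/ΔE = 1240 / 5.950 = 208.4 nm.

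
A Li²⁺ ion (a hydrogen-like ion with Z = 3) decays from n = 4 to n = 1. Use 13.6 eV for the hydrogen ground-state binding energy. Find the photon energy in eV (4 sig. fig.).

The Bohr energies scale as Z², so for Z = 3: E_n = −122.4/n² eV.
E_4 = −122.4/16 = −7.650 eV and E_1 = −122.4/1 = −122.4 eV.
The photon energy is |E_4 − E_1| = 114.8 eV.

114.8 eV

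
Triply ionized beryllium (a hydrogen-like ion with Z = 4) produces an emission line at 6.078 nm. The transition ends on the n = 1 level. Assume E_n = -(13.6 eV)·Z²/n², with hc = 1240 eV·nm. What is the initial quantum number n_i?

n_i = 4

The photon energy is ΔE = hc/λ = 1240 / 6.078 = 204.0 eV.
With Z = 4, ΔE = 217.6 × (1/n_f² − 1/n_i²), so 1/n_f² − 1/n_i² = 0.9376.
With n_f = 1: 1/n_i² = 1/1 − 0.9376 = 0.06243, so n_i ≈ 4.00.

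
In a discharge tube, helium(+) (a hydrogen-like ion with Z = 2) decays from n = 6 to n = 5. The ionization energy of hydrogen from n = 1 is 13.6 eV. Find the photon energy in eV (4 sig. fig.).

The Bohr energies scale as Z², so for Z = 2: E_n = −54.40/n² eV.
E_6 = −54.40/36 = −1.511 eV and E_5 = −54.40/25 = −2.176 eV.
The photon energy is |E_6 − E_5| = 0.6649 eV.

0.6649 eV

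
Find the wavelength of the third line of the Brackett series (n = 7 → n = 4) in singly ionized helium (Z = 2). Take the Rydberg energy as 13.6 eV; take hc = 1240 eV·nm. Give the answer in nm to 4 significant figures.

The Brackett series terminates on n_f = 4; the third line has n_i = 4+3 = 7.
ΔE = 54.40 × (1/4² − 1/7²) = 2.290 eV.
λ = 1240 / 2.290 = 541.5 nm.

541.5 nm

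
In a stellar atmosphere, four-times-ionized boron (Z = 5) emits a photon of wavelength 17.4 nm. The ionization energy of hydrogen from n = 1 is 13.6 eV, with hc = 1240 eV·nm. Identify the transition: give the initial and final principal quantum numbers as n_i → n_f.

n_i = 5, n_f = 2

The photon energy is ΔE = hc/λ = 1240 / 17.4 = 71.26 eV.
With Z = 5, ΔE = 340.0 × (1/n_f² − 1/n_i²), so 1/n_f² − 1/n_i² = 0.2096.
Trying n_f = 2 gives 1/n_i² = 0.04040, i.e. n_i ≈ 5; this pair matches.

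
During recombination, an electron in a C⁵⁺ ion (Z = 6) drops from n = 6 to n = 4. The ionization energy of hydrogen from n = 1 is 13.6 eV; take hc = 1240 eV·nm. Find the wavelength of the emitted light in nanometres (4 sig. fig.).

72.94 nm

For Z = 6 the level energies scale as Z², so the effective Rydberg energy is 13.6 × 36 = 489.6 eV.
ΔE = 489.6 × (1/4² − 1/6²) = 489.6 × 0.03472 = 17.00 eV.
λ = hc/ΔE = 1240 / 17.00 = 72.94 nm.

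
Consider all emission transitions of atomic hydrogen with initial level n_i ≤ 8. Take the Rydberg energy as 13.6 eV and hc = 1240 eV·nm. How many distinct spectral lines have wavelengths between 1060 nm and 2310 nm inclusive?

Enumerate all n_i → n_f pairs with 1 ≤ n_f < n_i ≤ 8 and compute λ = 1240 / [13.6·1·(1/n_f² − 1/n_i²)].
Lines falling in [1060, 2310] nm: 6→3 (1094 nm), 5→3 (1282 nm), 4→3 (1876 nm), 8→4 (1945 nm), 7→4 (2166 nm).

5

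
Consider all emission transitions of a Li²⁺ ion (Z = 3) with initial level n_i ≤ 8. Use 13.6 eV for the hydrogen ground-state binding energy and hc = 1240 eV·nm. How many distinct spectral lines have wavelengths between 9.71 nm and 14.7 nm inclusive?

7

Enumerate all n_i → n_f pairs with 1 ≤ n_f < n_i ≤ 8 and compute λ = 1240 / [13.6·9·(1/n_f² − 1/n_i²)].
Lines falling in [9.71, 14.7] nm: 8→1 (10.29 nm), 7→1 (10.34 nm), 6→1 (10.42 nm), 5→1 (10.55 nm), 4→1 (10.81 nm), 3→1 (11.40 nm), 2→1 (13.51 nm).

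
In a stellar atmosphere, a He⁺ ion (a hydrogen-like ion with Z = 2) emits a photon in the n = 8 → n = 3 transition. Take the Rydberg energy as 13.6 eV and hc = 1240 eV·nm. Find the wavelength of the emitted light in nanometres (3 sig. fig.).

For Z = 2 the level energies scale as Z², so the effective Rydberg energy is 13.6 × 4 = 54.40 eV.
ΔE = 54.40 × (1/3² − 1/8²) = 54.40 × 0.09549 = 5.194 eV.
λ = hc/ΔE = 1240 / 5.194 = 239 nm.

239 nm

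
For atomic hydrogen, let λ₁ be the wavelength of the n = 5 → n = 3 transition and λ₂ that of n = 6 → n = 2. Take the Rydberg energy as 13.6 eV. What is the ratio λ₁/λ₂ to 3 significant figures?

3.13

λ ∝ 1/ΔE ∝ 1/(1/n_f² − 1/n_i²), and the Z² and hc factors cancel in the ratio.
λ₁/λ₂ = (1/2² − 1/6²)/(1/3² − 1/5²) = 0.2222/0.07111 = 3.13.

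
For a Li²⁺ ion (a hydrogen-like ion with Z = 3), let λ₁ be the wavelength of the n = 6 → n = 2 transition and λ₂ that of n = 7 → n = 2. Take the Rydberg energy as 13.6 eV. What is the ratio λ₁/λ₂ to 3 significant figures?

λ ∝ 1/ΔE ∝ 1/(1/n_f² − 1/n_i²), and the Z² and hc factors cancel in the ratio.
λ₁/λ₂ = (1/2² − 1/7²)/(1/2² − 1/6²) = 0.2296/0.2222 = 1.03.

1.03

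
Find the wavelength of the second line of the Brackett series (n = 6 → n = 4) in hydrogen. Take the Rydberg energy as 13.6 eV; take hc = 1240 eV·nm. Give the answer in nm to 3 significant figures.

2630 nm

The Brackett series terminates on n_f = 4; the second line has n_i = 4+2 = 6.
ΔE = 13.60 × (1/4² − 1/6²) = 0.4722 eV.
λ = 1240 / 0.4722 = 2630 nm.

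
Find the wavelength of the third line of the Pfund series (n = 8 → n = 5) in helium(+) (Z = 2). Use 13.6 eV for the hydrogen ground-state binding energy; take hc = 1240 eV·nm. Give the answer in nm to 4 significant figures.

935.1 nm

The Pfund series terminates on n_f = 5; the third line has n_i = 5+3 = 8.
ΔE = 54.40 × (1/5² − 1/8²) = 1.326 eV.
λ = 1240 / 1.326 = 935.1 nm.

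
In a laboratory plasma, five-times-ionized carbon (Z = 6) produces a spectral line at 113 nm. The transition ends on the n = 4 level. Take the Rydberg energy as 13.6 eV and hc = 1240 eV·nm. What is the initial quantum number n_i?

n_i = 5

The photon energy is ΔE = hc/λ = 1240 / 113 = 10.97 eV.
With Z = 6, ΔE = 489.6 × (1/n_f² − 1/n_i²), so 1/n_f² − 1/n_i² = 0.02241.
With n_f = 4: 1/n_i² = 1/16 − 0.02241 = 0.04009, so n_i ≈ 4.99.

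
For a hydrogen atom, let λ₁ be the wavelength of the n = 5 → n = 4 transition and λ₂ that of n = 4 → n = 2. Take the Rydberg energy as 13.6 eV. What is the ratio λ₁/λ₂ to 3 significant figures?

8.33

λ ∝ 1/ΔE ∝ 1/(1/n_f² − 1/n_i²), and the Z² and hc factors cancel in the ratio.
λ₁/λ₂ = (1/2² − 1/4²)/(1/4² − 1/5²) = 0.1875/0.02250 = 8.33.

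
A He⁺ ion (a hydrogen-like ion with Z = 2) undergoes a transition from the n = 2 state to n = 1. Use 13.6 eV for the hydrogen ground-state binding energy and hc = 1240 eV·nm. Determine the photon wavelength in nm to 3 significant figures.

30.4 nm

For Z = 2 the level energies scale as Z², so the effective Rydberg energy is 13.6 × 4 = 54.40 eV.
ΔE = 54.40 × (1/1² − 1/2²) = 54.40 × 0.7500 = 40.80 eV.
λ = hc/ΔE = 1240 / 40.80 = 30.4 nm.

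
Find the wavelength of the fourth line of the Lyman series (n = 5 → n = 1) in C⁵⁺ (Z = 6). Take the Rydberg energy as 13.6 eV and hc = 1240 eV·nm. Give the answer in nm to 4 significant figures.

The Lyman series terminates on n_f = 1; the fourth line has n_i = 1+4 = 5.
ΔE = 489.6 × (1/1² − 1/5²) = 470.0 eV.
λ = 1240 / 470.0 = 2.638 nm.

2.638 nm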